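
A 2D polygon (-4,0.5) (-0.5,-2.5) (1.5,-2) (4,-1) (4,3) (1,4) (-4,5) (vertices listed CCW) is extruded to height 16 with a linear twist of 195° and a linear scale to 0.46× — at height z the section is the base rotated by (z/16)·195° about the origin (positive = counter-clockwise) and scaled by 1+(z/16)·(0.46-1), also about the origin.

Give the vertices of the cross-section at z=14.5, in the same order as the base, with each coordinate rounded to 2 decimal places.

t = z/height = 14.5/16 = 0.90625
s = 1 + (scale-1)·z/height = 1 + (0.46-1)·14.5/16 = 0.510625
θ = twist·z/height = 195°·14.5/16 = 176.7188° = 3.084324 rad
cos θ = -0.998361, sin θ = 0.057237 (intermediates below are computed at full precision and shown rounded to 5 d.p.)
v1: (-4,0.5) → rotate → (3.96482,-0.72813) → ×s → (2.02454,-0.37180) → (2.02,-0.37)
v2: (-0.5,-2.5) → rotate → (0.64227,2.46728) → ×s → (0.32796,1.25986) → (0.33,1.26)
v3: (1.5,-2) → rotate → (-1.38307,2.08258) → ×s → (-0.70623,1.06342) → (-0.71,1.06)
v4: (4,-1) → rotate → (-3.93621,1.22731) → ×s → (-2.00992,0.62670) → (-2.01,0.63)
v5: (4,3) → rotate → (-4.16515,-2.76613) → ×s → (-2.12683,-1.41246) → (-2.13,-1.41)
v6: (1,4) → rotate → (-1.22731,-3.93621) → ×s → (-0.62670,-2.00992) → (-0.63,-2.01)
v7: (-4,5) → rotate → (3.70726,-5.22075) → ×s → (1.89302,-2.66585) → (1.89,-2.67)

Cross-section at z=14.5: (2.02,-0.37) (0.33,1.26) (-0.71,1.06) (-2.01,0.63) (-2.13,-1.41) (-0.63,-2.01) (1.89,-2.67)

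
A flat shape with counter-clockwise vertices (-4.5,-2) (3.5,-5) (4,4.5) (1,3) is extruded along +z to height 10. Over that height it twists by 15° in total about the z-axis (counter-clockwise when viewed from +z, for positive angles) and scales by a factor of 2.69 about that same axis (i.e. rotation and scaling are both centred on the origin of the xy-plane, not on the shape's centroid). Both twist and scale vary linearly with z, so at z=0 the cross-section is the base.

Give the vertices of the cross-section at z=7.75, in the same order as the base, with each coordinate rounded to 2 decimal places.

Cross-section at z=7.75: (-9.25,-6.62) (10.25,-9.68) (6.96,12.04) (0.87,7.25)

t = z/height = 7.75/10 = 0.775
s = 1 + (scale-1)·z/height = 1 + (2.69-1)·7.75/10 = 2.309750
θ = twist·z/height = 15°·7.75/10 = 11.6250° = 0.202895 rad
cos θ = 0.979487, sin θ = 0.201505 (intermediates below are computed at full precision and shown rounded to 5 d.p.)
v1: (-4.5,-2) → rotate → (-4.00468,-2.86575) → ×s → (-9.24982,-6.61916) → (-9.25,-6.62)
v2: (3.5,-5) → rotate → (4.43573,-4.19217) → ×s → (10.24543,-9.68286) → (10.25,-9.68)
v3: (4,4.5) → rotate → (3.01118,5.21371) → ×s → (6.95506,12.04238) → (6.96,12.04)
v4: (1,3) → rotate → (0.37497,3.13997) → ×s → (0.86609,7.25254) → (0.87,7.25)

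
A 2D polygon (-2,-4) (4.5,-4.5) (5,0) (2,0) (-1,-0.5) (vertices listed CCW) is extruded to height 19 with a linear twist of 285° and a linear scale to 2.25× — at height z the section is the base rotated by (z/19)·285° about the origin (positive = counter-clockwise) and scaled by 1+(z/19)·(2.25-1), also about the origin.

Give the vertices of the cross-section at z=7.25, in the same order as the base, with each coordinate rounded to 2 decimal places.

Cross-section at z=7.25: (6.54,-0.90) (4.16,8.43) (-2.37,6.99) (-0.95,2.80) (1.17,-1.16)

t = z/height = 7.25/19 = 0.381579
s = 1 + (scale-1)·z/height = 1 + (2.25-1)·7.25/19 = 1.476974
θ = twist·z/height = 285°·7.25/19 = 108.7500° = 1.898046 rad
cos θ = -0.321439, sin θ = 0.946930 (intermediates below are computed at full precision and shown rounded to 5 d.p.)
v1: (-2,-4) → rotate → (4.43060,-0.60810) → ×s → (6.54388,-0.89815) → (6.54,-0.90)
v2: (4.5,-4.5) → rotate → (2.81471,5.70766) → ×s → (4.15725,8.43007) → (4.16,8.43)
v3: (5,0) → rotate → (-1.60720,4.73465) → ×s → (-2.37379,6.99295) → (-2.37,6.99)
v4: (2,0) → rotate → (-0.64288,1.89386) → ×s → (-0.94952,2.79718) → (-0.95,2.80)
v5: (-1,-0.5) → rotate → (0.79490,-0.78621) → ×s → (1.17405,-1.16121) → (1.17,-1.16)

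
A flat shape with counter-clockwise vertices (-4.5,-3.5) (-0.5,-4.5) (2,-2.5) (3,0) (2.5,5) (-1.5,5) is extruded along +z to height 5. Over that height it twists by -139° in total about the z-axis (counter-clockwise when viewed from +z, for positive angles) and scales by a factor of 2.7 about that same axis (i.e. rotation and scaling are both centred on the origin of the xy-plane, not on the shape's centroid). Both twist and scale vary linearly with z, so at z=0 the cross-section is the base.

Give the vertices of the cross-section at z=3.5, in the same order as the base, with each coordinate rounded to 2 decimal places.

Cross-section at z=3.5: (-6.35,10.75) (-9.64,2.34) (-5.99,-3.65) (-0.83,-6.52) (10.17,-6.82) (11.28,1.87)

t = z/height = 3.5/5 = 0.7
s = 1 + (scale-1)·z/height = 1 + (2.7-1)·3.5/5 = 2.190000
θ = twist·z/height = -139°·3.5/5 = -97.3000° = -1.698205 rad
cos θ = -0.127065, sin θ = -0.991894 (intermediates below are computed at full precision and shown rounded to 5 d.p.)
v1: (-4.5,-3.5) → rotate → (-2.89984,4.90825) → ×s → (-6.35065,10.74907) → (-6.35,10.75)
v2: (-0.5,-4.5) → rotate → (-4.39999,1.06774) → ×s → (-9.63598,2.33835) → (-9.64,2.34)
v3: (2,-2.5) → rotate → (-2.73387,-1.66613) → ×s → (-5.98717,-3.64882) → (-5.99,-3.65)
v4: (3,0) → rotate → (-0.38119,-2.97568) → ×s → (-0.83481,-6.51675) → (-0.83,-6.52)
v5: (2.5,5) → rotate → (4.64181,-3.11506) → ×s → (10.16557,-6.82198) → (10.17,-6.82)
v6: (-1.5,5) → rotate → (5.15007,0.85252) → ×s → (11.27865,1.86702) → (11.28,1.87)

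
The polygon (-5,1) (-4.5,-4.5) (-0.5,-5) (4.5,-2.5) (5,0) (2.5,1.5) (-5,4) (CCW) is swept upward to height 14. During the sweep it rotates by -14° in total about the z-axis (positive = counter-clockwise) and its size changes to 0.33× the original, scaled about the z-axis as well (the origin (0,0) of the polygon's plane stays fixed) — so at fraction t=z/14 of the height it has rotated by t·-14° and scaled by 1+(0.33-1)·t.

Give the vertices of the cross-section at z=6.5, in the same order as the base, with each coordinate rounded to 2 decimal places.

Cross-section at z=6.5: (-3.34,1.07) (-3.43,-2.73) (-0.73,-3.38) (2.89,-2.06) (3.42,-0.39) (1.83,0.83) (-3.11,3.13)

t = z/height = 6.5/14 = 0.464286
s = 1 + (scale-1)·z/height = 1 + (0.33-1)·6.5/14 = 0.688929
θ = twist·z/height = -14°·6.5/14 = -6.5000° = -0.113446 rad
cos θ = 0.993572, sin θ = -0.113203 (intermediates below are computed at full precision and shown rounded to 5 d.p.)
v1: (-5,1) → rotate → (-4.85466,1.55959) → ×s → (-3.34451,1.07444) → (-3.34,1.07)
v2: (-4.5,-4.5) → rotate → (-4.98049,-3.96166) → ×s → (-3.43120,-2.72930) → (-3.43,-2.73)
v3: (-0.5,-5) → rotate → (-1.06280,-4.91126) → ×s → (-0.73219,-3.38351) → (-0.73,-3.38)
v4: (4.5,-2.5) → rotate → (4.18807,-2.99334) → ×s → (2.88528,-2.06220) → (2.89,-2.06)
v5: (5,0) → rotate → (4.96786,-0.56602) → ×s → (3.42250,-0.38994) → (3.42,-0.39)
v6: (2.5,1.5) → rotate → (2.65373,1.20735) → ×s → (1.82823,0.83178) → (1.83,0.83)
v7: (-5,4) → rotate → (-4.51505,4.54030) → ×s → (-3.11054,3.12794) → (-3.11,3.13)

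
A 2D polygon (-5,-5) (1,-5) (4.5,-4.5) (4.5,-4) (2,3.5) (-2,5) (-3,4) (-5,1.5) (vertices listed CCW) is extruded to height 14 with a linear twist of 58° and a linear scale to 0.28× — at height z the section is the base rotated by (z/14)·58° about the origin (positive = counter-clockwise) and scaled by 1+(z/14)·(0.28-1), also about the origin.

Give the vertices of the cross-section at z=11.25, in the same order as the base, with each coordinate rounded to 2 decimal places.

Cross-section at z=11.25: (0.08,-2.98) (1.82,-1.14) (2.68,0.08) (2.53,0.22) (-0.49,1.63) (-2.11,0.84) (-2.09,0.24) (-1.91,-1.10)

t = z/height = 11.25/14 = 0.803571
s = 1 + (scale-1)·z/height = 1 + (0.28-1)·11.25/14 = 0.421429
θ = twist·z/height = 58°·11.25/14 = 46.6071° = 0.813448 rad
cos θ = 0.686997, sin θ = 0.726660 (intermediates below are computed at full precision and shown rounded to 5 d.p.)
v1: (-5,-5) → rotate → (0.19832,-7.06829) → ×s → (0.08358,-2.97878) → (0.08,-2.98)
v2: (1,-5) → rotate → (4.32030,-2.70832) → ×s → (1.82070,-1.14137) → (1.82,-1.14)
v3: (4.5,-4.5) → rotate → (6.36146,0.17849) → ×s → (2.68090,0.07522) → (2.68,0.08)
v4: (4.5,-4) → rotate → (5.99813,0.52198) → ×s → (2.52778,0.21998) → (2.53,0.22)
v5: (2,3.5) → rotate → (-1.16932,3.85781) → ×s → (-0.49278,1.62579) → (-0.49,1.63)
v6: (-2,5) → rotate → (-5.00730,1.98166) → ×s → (-2.11022,0.83513) → (-2.11,0.84)
v7: (-3,4) → rotate → (-4.96763,0.56801) → ×s → (-2.09350,0.23937) → (-2.09,0.24)
v8: (-5,1.5) → rotate → (-4.52498,-2.60281) → ×s → (-1.90695,-1.09690) → (-1.91,-1.10)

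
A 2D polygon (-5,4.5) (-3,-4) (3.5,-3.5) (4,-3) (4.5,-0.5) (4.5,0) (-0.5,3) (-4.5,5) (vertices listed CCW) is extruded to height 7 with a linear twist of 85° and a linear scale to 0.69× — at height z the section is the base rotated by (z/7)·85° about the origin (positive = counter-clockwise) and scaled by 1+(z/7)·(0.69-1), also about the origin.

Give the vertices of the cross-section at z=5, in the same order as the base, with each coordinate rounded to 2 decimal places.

t = z/height = 5/7 = 0.714286
s = 1 + (scale-1)·z/height = 1 + (0.69-1)·5/7 = 0.778571
θ = twist·z/height = 85°·5/7 = 60.7143° = 1.059664 rad
cos θ = 0.489165, sin θ = 0.872191 (intermediates below are computed at full precision and shown rounded to 5 d.p.)
v1: (-5,4.5) → rotate → (-6.37069,-2.15971) → ×s → (-4.96003,-1.68149) → (-4.96,-1.68)
v2: (-3,-4) → rotate → (2.02127,-4.57323) → ×s → (1.57370,-3.56059) → (1.57,-3.56)
v3: (3.5,-3.5) → rotate → (4.76475,1.34059) → ×s → (3.70970,1.04375) → (3.71,1.04)
v4: (4,-3) → rotate → (4.57323,2.02127) → ×s → (3.56059,1.57370) → (3.56,1.57)
v5: (4.5,-0.5) → rotate → (2.63734,3.68028) → ×s → (2.05336,2.86536) → (2.05,2.87)
v6: (4.5,0) → rotate → (2.20124,3.92486) → ×s → (1.71382,3.05578) → (1.71,3.06)
v7: (-0.5,3) → rotate → (-2.86116,1.03140) → ×s → (-2.22761,0.80302) → (-2.23,0.80)
v8: (-4.5,5) → rotate → (-6.56220,-1.47904) → ×s → (-5.10914,-1.15153) → (-5.11,-1.15)

Cross-section at z=5: (-4.96,-1.68) (1.57,-3.56) (3.71,1.04) (3.56,1.57) (2.05,2.87) (1.71,3.06) (-2.23,0.80) (-5.11,-1.15)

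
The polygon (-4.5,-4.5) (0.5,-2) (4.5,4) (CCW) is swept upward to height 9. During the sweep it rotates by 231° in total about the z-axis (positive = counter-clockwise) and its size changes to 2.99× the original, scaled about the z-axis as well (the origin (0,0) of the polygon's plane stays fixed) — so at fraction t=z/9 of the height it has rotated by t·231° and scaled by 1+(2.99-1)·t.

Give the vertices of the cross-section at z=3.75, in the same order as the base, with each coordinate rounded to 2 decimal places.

t = z/height = 3.75/9 = 0.416667
s = 1 + (scale-1)·z/height = 1 + (2.99-1)·3.75/9 = 1.829167
θ = twist·z/height = 231°·3.75/9 = 96.2500° = 1.679879 rad
cos θ = -0.108867, sin θ = 0.994056 (intermediates below are computed at full precision and shown rounded to 5 d.p.)
v1: (-4.5,-4.5) → rotate → (4.96315,-3.98335) → ×s → (9.07844,-7.28622) → (9.08,-7.29)
v2: (0.5,-2) → rotate → (1.93368,0.71476) → ×s → (3.53702,1.30742) → (3.54,1.31)
v3: (4.5,4) → rotate → (-4.46613,4.03779) → ×s → (-8.16929,7.38578) → (-8.17,7.39)

Cross-section at z=3.75: (9.08,-7.29) (3.54,1.31) (-8.17,7.39)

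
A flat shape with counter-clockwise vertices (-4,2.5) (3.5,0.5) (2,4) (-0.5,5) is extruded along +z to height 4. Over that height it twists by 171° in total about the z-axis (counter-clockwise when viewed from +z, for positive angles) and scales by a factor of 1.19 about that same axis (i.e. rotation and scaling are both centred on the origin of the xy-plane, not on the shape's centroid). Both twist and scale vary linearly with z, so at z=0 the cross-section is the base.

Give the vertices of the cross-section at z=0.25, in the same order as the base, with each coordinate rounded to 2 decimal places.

Cross-section at z=0.25: (-4.45,1.74) (3.39,1.15) (1.24,4.35) (-1.44,4.88)

t = z/height = 0.25/4 = 0.0625
s = 1 + (scale-1)·z/height = 1 + (1.19-1)·0.25/4 = 1.011875
θ = twist·z/height = 171°·0.25/4 = 10.6875° = 0.186532 rad
cos θ = 0.982653, sin θ = 0.185452 (intermediates below are computed at full precision and shown rounded to 5 d.p.)
v1: (-4,2.5) → rotate → (-4.39424,1.71482) → ×s → (-4.44643,1.73519) → (-4.45,1.74)
v2: (3.5,0.5) → rotate → (3.34656,1.14041) → ×s → (3.38630,1.15395) → (3.39,1.15)
v3: (2,4) → rotate → (1.22350,4.30152) → ×s → (1.23803,4.35260) → (1.24,4.35)
v4: (-0.5,5) → rotate → (-1.41859,4.82054) → ×s → (-1.43543,4.87778) → (-1.44,4.88)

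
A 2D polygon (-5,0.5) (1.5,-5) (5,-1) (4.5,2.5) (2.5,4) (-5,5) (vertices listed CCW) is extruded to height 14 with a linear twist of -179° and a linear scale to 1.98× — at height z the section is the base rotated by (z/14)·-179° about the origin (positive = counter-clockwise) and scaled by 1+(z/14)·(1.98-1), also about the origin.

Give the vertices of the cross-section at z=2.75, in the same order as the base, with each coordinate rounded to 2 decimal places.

t = z/height = 2.75/14 = 0.196429
s = 1 + (scale-1)·z/height = 1 + (1.98-1)·2.75/14 = 1.192500
θ = twist·z/height = -179°·2.75/14 = -35.1607° = -0.613670 rad
cos θ = 0.817540, sin θ = -0.575872 (intermediates below are computed at full precision and shown rounded to 5 d.p.)
v1: (-5,0.5) → rotate → (-3.79976,3.28813) → ×s → (-4.53122,3.92109) → (-4.53,3.92)
v2: (1.5,-5) → rotate → (-1.65305,-4.95151) → ×s → (-1.97126,-5.90467) → (-1.97,-5.90)
v3: (5,-1) → rotate → (3.51183,-3.69690) → ×s → (4.18785,-4.40855) → (4.19,-4.41)
v4: (4.5,2.5) → rotate → (5.11861,-0.54757) → ×s → (6.10394,-0.65298) → (6.10,-0.65)
v5: (2.5,4) → rotate → (4.34734,1.83048) → ×s → (5.18420,2.18285) → (5.18,2.18)
v6: (-5,5) → rotate → (-1.20834,6.96706) → ×s → (-1.44095,8.30822) → (-1.44,8.31)

Cross-section at z=2.75: (-4.53,3.92) (-1.97,-5.90) (4.19,-4.41) (6.10,-0.65) (5.18,2.18) (-1.44,8.31)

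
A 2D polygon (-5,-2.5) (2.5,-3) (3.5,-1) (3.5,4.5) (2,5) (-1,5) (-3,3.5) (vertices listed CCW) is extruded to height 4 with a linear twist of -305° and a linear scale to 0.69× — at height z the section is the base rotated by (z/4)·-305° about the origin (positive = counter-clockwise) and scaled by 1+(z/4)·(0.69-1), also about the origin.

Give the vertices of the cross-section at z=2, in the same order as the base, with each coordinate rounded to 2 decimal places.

Cross-section at z=2: (2.77,3.82) (-3.04,1.27) (-3.01,-0.62) (-0.87,-4.74) (0.45,-4.53) (2.70,-3.36) (3.61,-1.45)

t = z/height = 2/4 = 0.5
s = 1 + (scale-1)·z/height = 1 + (0.69-1)·2/4 = 0.845000
θ = twist·z/height = -305°·2/4 = -152.5000° = -2.661627 rad
cos θ = -0.887011, sin θ = -0.461749 (intermediates below are computed at full precision and shown rounded to 5 d.p.)
v1: (-5,-2.5) → rotate → (3.28068,4.52627) → ×s → (2.77218,3.82470) → (2.77,3.82)
v2: (2.5,-3) → rotate → (-3.60277,1.50666) → ×s → (-3.04434,1.27313) → (-3.04,1.27)
v3: (3.5,-1) → rotate → (-3.56629,-0.72911) → ×s → (-3.01351,-0.61610) → (-3.01,-0.62)
v4: (3.5,4.5) → rotate → (-1.02667,-5.60767) → ×s → (-0.86754,-4.73848) → (-0.87,-4.74)
v5: (2,5) → rotate → (0.53472,-5.35855) → ×s → (0.45184,-4.52798) → (0.45,-4.53)
v6: (-1,5) → rotate → (3.19575,-3.97331) → ×s → (2.70041,-3.35744) → (2.70,-3.36)
v7: (-3,3.5) → rotate → (4.27715,-1.71929) → ×s → (3.61419,-1.45280) → (3.61,-1.45)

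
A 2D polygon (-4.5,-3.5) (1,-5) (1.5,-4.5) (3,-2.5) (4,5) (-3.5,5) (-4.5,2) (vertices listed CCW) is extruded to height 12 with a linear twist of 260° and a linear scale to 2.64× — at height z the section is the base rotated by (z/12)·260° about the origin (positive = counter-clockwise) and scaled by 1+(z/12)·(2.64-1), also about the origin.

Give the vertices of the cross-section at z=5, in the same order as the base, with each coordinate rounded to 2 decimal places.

Cross-section at z=5: (7.98,-5.34) (7.46,4.25) (6.40,4.78) (2.41,6.12) (-10.11,3.74) (-6.14,-8.24) (-0.81,-8.25)

t = z/height = 5/12 = 0.416667
s = 1 + (scale-1)·z/height = 1 + (2.64-1)·5/12 = 1.683333
θ = twist·z/height = 260°·5/12 = 108.3333° = 1.890773 rad
cos θ = -0.314545, sin θ = 0.949243 (intermediates below are computed at full precision and shown rounded to 5 d.p.)
v1: (-4.5,-3.5) → rotate → (4.73780,-3.17069) → ×s → (7.97530,-5.33732) → (7.98,-5.34)
v2: (1,-5) → rotate → (4.43167,2.52197) → ×s → (7.45998,4.24531) → (7.46,4.25)
v3: (1.5,-4.5) → rotate → (3.79977,2.83932) → ×s → (6.39629,4.77951) → (6.40,4.78)
v4: (3,-2.5) → rotate → (1.42947,3.63409) → ×s → (2.40628,6.11738) → (2.41,6.12)
v5: (4,5) → rotate → (-6.00439,2.22425) → ×s → (-10.10739,3.74415) → (-10.11,3.74)
v6: (-3.5,5) → rotate → (-3.64531,-4.89507) → ×s → (-6.13627,-8.24004) → (-6.14,-8.24)
v7: (-4.5,2) → rotate → (-0.48303,-4.90068) → ×s → (-0.81311,-8.24948) → (-0.81,-8.25)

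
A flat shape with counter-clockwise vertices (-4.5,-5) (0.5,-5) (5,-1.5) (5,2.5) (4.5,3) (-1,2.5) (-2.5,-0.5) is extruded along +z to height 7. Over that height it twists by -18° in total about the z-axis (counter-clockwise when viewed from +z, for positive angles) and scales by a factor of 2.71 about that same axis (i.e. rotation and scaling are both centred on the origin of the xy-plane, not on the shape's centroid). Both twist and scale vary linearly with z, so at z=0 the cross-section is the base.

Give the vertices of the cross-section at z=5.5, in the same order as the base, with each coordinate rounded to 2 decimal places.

Cross-section at z=5.5: (-13.09,-8.79) (-1.73,-11.65) (10.50,-6.27) (12.79,2.82) (11.94,4.24) (-0.84,6.25) (-5.97,0.30)

t = z/height = 5.5/7 = 0.785714
s = 1 + (scale-1)·z/height = 1 + (2.71-1)·5.5/7 = 2.343571
θ = twist·z/height = -18°·5.5/7 = -14.1429° = -0.246839 rad
cos θ = 0.969690, sin θ = -0.244340 (intermediates below are computed at full precision and shown rounded to 5 d.p.)
v1: (-4.5,-5) → rotate → (-5.58530,-3.74892) → ×s → (-13.08956,-8.78585) → (-13.09,-8.79)
v2: (0.5,-5) → rotate → (-0.73686,-4.97062) → ×s → (-1.72688,-11.64900) → (-1.73,-11.65)
v3: (5,-1.5) → rotate → (4.48194,-2.67624) → ×s → (10.50374,-6.27195) → (10.50,-6.27)
v4: (5,2.5) → rotate → (5.45930,1.20252) → ×s → (12.79426,2.81820) → (12.79,2.82)
v5: (4.5,3) → rotate → (5.09662,1.80954) → ×s → (11.94430,4.24078) → (11.94,4.24)
v6: (-1,2.5) → rotate → (-0.35884,2.66856) → ×s → (-0.84096,6.25397) → (-0.84,6.25)
v7: (-2.5,-0.5) → rotate → (-2.54639,0.12601) → ×s → (-5.96766,0.29530) → (-5.97,0.30)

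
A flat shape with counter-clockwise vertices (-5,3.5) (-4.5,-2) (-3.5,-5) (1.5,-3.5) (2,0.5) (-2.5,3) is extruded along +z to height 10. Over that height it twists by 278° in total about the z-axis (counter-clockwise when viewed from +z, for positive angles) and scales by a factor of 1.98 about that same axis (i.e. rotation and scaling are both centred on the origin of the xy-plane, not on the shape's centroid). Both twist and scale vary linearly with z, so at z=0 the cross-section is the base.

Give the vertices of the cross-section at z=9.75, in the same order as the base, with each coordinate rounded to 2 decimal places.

Cross-section at z=9.75: (6.66,9.90) (-4.07,8.73) (-9.90,6.66) (-6.79,-3.06) (1.05,-3.89) (5.78,5.00)

t = z/height = 9.75/10 = 0.975
s = 1 + (scale-1)·z/height = 1 + (1.98-1)·9.75/10 = 1.955500
θ = twist·z/height = 278°·9.75/10 = 271.0500° = 4.730715 rad
cos θ = 0.018325, sin θ = -0.999832 (intermediates below are computed at full precision and shown rounded to 5 d.p.)
v1: (-5,3.5) → rotate → (3.40779,5.06330) → ×s → (6.66393,9.90128) → (6.66,9.90)
v2: (-4.5,-2) → rotate → (-2.08213,4.46259) → ×s → (-4.07160,8.72660) → (-4.07,8.73)
v3: (-3.5,-5) → rotate → (-5.06330,3.40779) → ×s → (-9.90128,6.66393) → (-9.90,6.66)
v4: (1.5,-3.5) → rotate → (-3.47192,-1.56389) → ×s → (-6.78935,-3.05818) → (-6.79,-3.06)
v5: (2,0.5) → rotate → (0.53657,-1.99050) → ×s → (1.04925,-3.89243) → (1.05,-3.89)
v6: (-2.5,3) → rotate → (2.95368,2.55456) → ×s → (5.77593,4.99543) → (5.78,5.00)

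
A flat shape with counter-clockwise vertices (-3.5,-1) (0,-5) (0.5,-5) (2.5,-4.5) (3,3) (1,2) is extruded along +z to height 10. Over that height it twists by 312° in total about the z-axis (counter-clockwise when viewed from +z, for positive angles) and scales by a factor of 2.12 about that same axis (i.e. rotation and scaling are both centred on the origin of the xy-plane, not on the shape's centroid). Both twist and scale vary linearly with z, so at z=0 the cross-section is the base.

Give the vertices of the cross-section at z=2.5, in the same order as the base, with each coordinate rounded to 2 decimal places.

Cross-section at z=2.5: (0.32,-4.65) (6.26,-1.33) (6.39,-0.70) (6.30,1.93) (-2.96,4.55) (-2.24,1.78)

t = z/height = 2.5/10 = 0.25
s = 1 + (scale-1)·z/height = 1 + (2.12-1)·2.5/10 = 1.280000
θ = twist·z/height = 312°·2.5/10 = 78.0000° = 1.361357 rad
cos θ = 0.207912, sin θ = 0.978148 (intermediates below are computed at full precision and shown rounded to 5 d.p.)
v1: (-3.5,-1) → rotate → (0.25046,-3.63143) → ×s → (0.32058,-4.64823) → (0.32,-4.65)
v2: (0,-5) → rotate → (4.89074,-1.03956) → ×s → (6.26014,-1.33063) → (6.26,-1.33)
v3: (0.5,-5) → rotate → (4.99469,-0.55048) → ×s → (6.39321,-0.70462) → (6.39,-0.70)
v4: (2.5,-4.5) → rotate → (4.92144,1.50977) → ×s → (6.29945,1.93250) → (6.30,1.93)
v5: (3,3) → rotate → (-2.31071,3.55818) → ×s → (-2.95771,4.55447) → (-2.96,4.55)
v6: (1,2) → rotate → (-1.74838,1.39397) → ×s → (-2.23793,1.78428) → (-2.24,1.78)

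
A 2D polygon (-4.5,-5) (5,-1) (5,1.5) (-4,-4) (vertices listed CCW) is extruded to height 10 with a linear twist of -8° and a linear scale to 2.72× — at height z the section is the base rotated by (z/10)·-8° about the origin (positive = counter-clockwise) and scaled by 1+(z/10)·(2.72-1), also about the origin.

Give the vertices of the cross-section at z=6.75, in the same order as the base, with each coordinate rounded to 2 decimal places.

Cross-section at z=6.75: (-10.70,-9.84) (10.55,-3.17) (11.06,2.21) (-9.42,-7.79)

t = z/height = 6.75/10 = 0.675
s = 1 + (scale-1)·z/height = 1 + (2.72-1)·6.75/10 = 2.161000
θ = twist·z/height = -8°·6.75/10 = -5.4000° = -0.094248 rad
cos θ = 0.995562, sin θ = -0.094108 (intermediates below are computed at full precision and shown rounded to 5 d.p.)
v1: (-4.5,-5) → rotate → (-4.95057,-4.55432) → ×s → (-10.69818,-9.84189) → (-10.70,-9.84)
v2: (5,-1) → rotate → (4.88370,-1.46610) → ×s → (10.55368,-3.16825) → (10.55,-3.17)
v3: (5,1.5) → rotate → (5.11897,1.02280) → ×s → (11.06210,2.21027) → (11.06,2.21)
v4: (-4,-4) → rotate → (-4.35868,-3.60581) → ×s → (-9.41911,-7.79217) → (-9.42,-7.79)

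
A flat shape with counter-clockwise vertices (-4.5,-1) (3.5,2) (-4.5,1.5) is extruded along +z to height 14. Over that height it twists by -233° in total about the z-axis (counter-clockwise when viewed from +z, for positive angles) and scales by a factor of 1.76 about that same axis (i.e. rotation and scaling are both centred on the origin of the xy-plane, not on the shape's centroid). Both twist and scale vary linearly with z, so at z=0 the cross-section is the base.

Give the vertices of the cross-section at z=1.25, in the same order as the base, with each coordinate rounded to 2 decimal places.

Cross-section at z=1.25: (-4.87,0.71) (4.25,0.67) (-3.92,3.20)

t = z/height = 1.25/14 = 0.0892857
s = 1 + (scale-1)·z/height = 1 + (1.76-1)·1.25/14 = 1.067857
θ = twist·z/height = -233°·1.25/14 = -20.8036° = -0.363091 rad
cos θ = 0.934804, sin θ = -0.355165 (intermediates below are computed at full precision and shown rounded to 5 d.p.)
v1: (-4.5,-1) → rotate → (-4.56178,0.66344) → ×s → (-4.87133,0.70846) → (-4.87,0.71)
v2: (3.5,2) → rotate → (3.98214,0.62653) → ×s → (4.25236,0.66904) → (4.25,0.67)
v3: (-4.5,1.5) → rotate → (-3.67387,3.00045) → ×s → (-3.92317,3.20405) → (-3.92,3.20)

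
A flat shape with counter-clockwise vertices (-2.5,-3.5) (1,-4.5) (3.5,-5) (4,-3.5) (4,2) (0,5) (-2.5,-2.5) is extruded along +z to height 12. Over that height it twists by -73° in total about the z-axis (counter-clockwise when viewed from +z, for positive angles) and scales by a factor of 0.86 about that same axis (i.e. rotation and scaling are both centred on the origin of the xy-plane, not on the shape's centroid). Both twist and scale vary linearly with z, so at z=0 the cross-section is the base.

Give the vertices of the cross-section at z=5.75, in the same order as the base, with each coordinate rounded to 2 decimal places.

Cross-section at z=5.75: (-3.78,-1.34) (-1.64,-3.97) (0.00,-5.69) (1.19,-4.81) (4.13,-0.61) (2.67,3.82) (-3.25,-0.57)

t = z/height = 5.75/12 = 0.479167
s = 1 + (scale-1)·z/height = 1 + (0.86-1)·5.75/12 = 0.932917
θ = twist·z/height = -73°·5.75/12 = -34.9792° = -0.610502 rad
cos θ = 0.819361, sin θ = -0.573279 (intermediates below are computed at full precision and shown rounded to 5 d.p.)
v1: (-2.5,-3.5) → rotate → (-4.05488,-1.43457) → ×s → (-3.78286,-1.33833) → (-3.78,-1.34)
v2: (1,-4.5) → rotate → (-1.76039,-4.26040) → ×s → (-1.64230,-3.97460) → (-1.64,-3.97)
v3: (3.5,-5) → rotate → (0.00137,-6.10328) → ×s → (0.00128,-5.69385) → (0.00,-5.69)
v4: (4,-3.5) → rotate → (1.27097,-5.16088) → ×s → (1.18571,-4.81467) → (1.19,-4.81)
v5: (4,2) → rotate → (4.42400,-0.65439) → ×s → (4.12722,-0.61049) → (4.13,-0.61)
v6: (0,5) → rotate → (2.86639,4.09680) → ×s → (2.67411,3.82198) → (2.67,3.82)
v7: (-2.5,-2.5) → rotate → (-3.48160,-0.61521) → ×s → (-3.24804,-0.57394) → (-3.25,-0.57)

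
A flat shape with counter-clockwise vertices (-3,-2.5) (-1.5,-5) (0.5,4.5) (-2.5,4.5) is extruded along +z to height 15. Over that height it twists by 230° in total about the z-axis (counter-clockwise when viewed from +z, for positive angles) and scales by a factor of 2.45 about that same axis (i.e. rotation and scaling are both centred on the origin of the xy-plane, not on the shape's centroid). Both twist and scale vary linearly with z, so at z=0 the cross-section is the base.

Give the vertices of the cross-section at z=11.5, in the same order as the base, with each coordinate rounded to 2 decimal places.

Cross-section at z=11.5: (6.66,4.86) (3.84,10.33) (-1.66,-9.42) (4.66,-9.82)

t = z/height = 11.5/15 = 0.766667
s = 1 + (scale-1)·z/height = 1 + (2.45-1)·11.5/15 = 2.111667
θ = twist·z/height = 230°·11.5/15 = 176.3333° = 3.077597 rad
cos θ = -0.997953, sin θ = 0.063952 (intermediates below are computed at full precision and shown rounded to 5 d.p.)
v1: (-3,-2.5) → rotate → (3.15374,2.30303) → ×s → (6.65964,4.86323) → (6.66,4.86)
v2: (-1.5,-5) → rotate → (1.81669,4.89384) → ×s → (3.83624,10.33415) → (3.84,10.33)
v3: (0.5,4.5) → rotate → (-0.78676,-4.45881) → ×s → (-1.66137,-9.41553) → (-1.66,-9.42)
v4: (-2.5,4.5) → rotate → (2.20710,-4.65067) → ×s → (4.66066,-9.82066) → (4.66,-9.82)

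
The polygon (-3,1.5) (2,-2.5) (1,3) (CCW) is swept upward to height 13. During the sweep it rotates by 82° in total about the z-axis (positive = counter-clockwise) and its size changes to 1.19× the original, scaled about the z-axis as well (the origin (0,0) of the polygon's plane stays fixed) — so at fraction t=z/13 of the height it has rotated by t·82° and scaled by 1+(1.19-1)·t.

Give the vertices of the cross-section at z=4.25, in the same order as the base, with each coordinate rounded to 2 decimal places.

t = z/height = 4.25/13 = 0.326923
s = 1 + (scale-1)·z/height = 1 + (1.19-1)·4.25/13 = 1.062115
θ = twist·z/height = 82°·4.25/13 = 26.8077° = 0.467882 rad
cos θ = 0.892525, sin θ = 0.450997 (intermediates below are computed at full precision and shown rounded to 5 d.p.)
v1: (-3,1.5) → rotate → (-3.35407,-0.01420) → ×s → (-3.56241,-0.01509) → (-3.56,-0.02)
v2: (2,-2.5) → rotate → (2.91254,-1.32932) → ×s → (3.09346,-1.41189) → (3.09,-1.41)
v3: (1,3) → rotate → (-0.46047,3.12857) → ×s → (-0.48907,3.32291) → (-0.49,3.32)

Cross-section at z=4.25: (-3.56,-0.02) (3.09,-1.41) (-0.49,3.32)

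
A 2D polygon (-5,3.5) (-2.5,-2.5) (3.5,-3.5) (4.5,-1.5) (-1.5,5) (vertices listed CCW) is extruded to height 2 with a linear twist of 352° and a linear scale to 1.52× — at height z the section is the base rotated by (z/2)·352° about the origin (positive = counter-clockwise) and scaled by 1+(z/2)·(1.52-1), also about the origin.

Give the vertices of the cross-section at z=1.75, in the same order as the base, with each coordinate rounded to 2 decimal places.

t = z/height = 1.75/2 = 0.875
s = 1 + (scale-1)·z/height = 1 + (1.52-1)·1.75/2 = 1.455000
θ = twist·z/height = 352°·1.75/2 = 308.0000° = 5.375614 rad
cos θ = 0.615661, sin θ = -0.788011 (intermediates below are computed at full precision and shown rounded to 5 d.p.)
v1: (-5,3.5) → rotate → (-0.32027,6.09487) → ×s → (-0.46599,8.86803) → (-0.47,8.87)
v2: (-2.5,-2.5) → rotate → (-3.50918,0.43087) → ×s → (-5.10586,0.62692) → (-5.11,0.63)
v3: (3.5,-3.5) → rotate → (-0.60322,-4.91285) → ×s → (-0.87769,-7.14820) → (-0.88,-7.15)
v4: (4.5,-1.5) → rotate → (1.58846,-4.46954) → ×s → (2.31121,-6.50318) → (2.31,-6.50)
v5: (-1.5,5) → rotate → (3.01656,4.26032) → ×s → (4.38910,6.19877) → (4.39,6.20)

Cross-section at z=1.75: (-0.47,8.87) (-5.11,0.63) (-0.88,-7.15) (2.31,-6.50) (4.39,6.20)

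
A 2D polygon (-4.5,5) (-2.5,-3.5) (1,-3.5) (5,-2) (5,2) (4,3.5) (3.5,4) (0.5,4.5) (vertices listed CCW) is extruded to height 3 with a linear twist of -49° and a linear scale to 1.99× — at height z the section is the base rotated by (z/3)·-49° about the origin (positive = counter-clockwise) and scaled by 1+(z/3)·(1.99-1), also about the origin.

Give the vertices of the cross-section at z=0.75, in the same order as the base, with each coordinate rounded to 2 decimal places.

Cross-section at z=0.75: (-4.16,7.29) (-3.97,-3.61) (0.29,-4.53) (5.57,-3.76) (6.62,1.11) (5.80,3.21) (5.33,3.95) (1.80,5.35)

t = z/height = 0.75/3 = 0.25
s = 1 + (scale-1)·z/height = 1 + (1.99-1)·0.75/3 = 1.247500
θ = twist·z/height = -49°·0.75/3 = -12.2500° = -0.213803 rad
cos θ = 0.977231, sin θ = -0.212178 (intermediates below are computed at full precision and shown rounded to 5 d.p.)
v1: (-4.5,5) → rotate → (-3.33665,5.84096) → ×s → (-4.16247,7.28659) → (-4.16,7.29)
v2: (-2.5,-3.5) → rotate → (-3.18570,-2.88986) → ×s → (-3.97416,-3.60511) → (-3.97,-3.61)
v3: (1,-3.5) → rotate → (0.23461,-3.63249) → ×s → (0.29268,-4.53153) → (0.29,-4.53)
v4: (5,-2) → rotate → (4.46180,-3.01535) → ×s → (5.56610,-3.76165) → (5.57,-3.76)
v5: (5,2) → rotate → (5.31051,0.89357) → ×s → (6.62486,1.11473) → (6.62,1.11)
v6: (4,3.5) → rotate → (4.65155,2.57160) → ×s → (5.80280,3.20807) → (5.80,3.21)
v7: (3.5,4) → rotate → (4.26902,3.16630) → ×s → (5.32560,3.94996) → (5.33,3.95)
v8: (0.5,4.5) → rotate → (1.44342,4.29145) → ×s → (1.80066,5.35359) → (1.80,5.35)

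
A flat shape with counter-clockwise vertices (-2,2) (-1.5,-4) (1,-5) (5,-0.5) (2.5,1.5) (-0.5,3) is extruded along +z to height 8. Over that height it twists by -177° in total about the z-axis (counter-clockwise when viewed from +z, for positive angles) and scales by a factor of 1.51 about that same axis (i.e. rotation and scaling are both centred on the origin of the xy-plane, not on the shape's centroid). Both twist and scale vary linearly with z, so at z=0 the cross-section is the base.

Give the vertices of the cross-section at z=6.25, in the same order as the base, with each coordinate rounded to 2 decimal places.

Cross-section at z=6.25: (3.95,-0.23) (-2.16,5.57) (-5.70,4.29) (-5.68,-4.13) (-1.21,-3.89) (3.31,-2.67)

t = z/height = 6.25/8 = 0.78125
s = 1 + (scale-1)·z/height = 1 + (1.51-1)·6.25/8 = 1.398438
θ = twist·z/height = -177°·6.25/8 = -138.2813° = -2.413463 rad
cos θ = -0.746420, sin θ = -0.665475 (intermediates below are computed at full precision and shown rounded to 5 d.p.)
v1: (-2,2) → rotate → (2.82379,-0.16189) → ×s → (3.94889,-0.22640) → (3.95,-0.23)
v2: (-1.5,-4) → rotate → (-1.54227,3.98389) → ×s → (-2.15677,5.57123) → (-2.16,5.57)
v3: (1,-5) → rotate → (-4.07379,3.06663) → ×s → (-5.69695,4.28849) → (-5.70,4.29)
v4: (5,-0.5) → rotate → (-4.06484,-2.95416) → ×s → (-5.68442,-4.13121) → (-5.68,-4.13)
v5: (2.5,1.5) → rotate → (-0.86784,-2.78332) → ×s → (-1.21362,-3.89230) → (-1.21,-3.89)
v6: (-0.5,3) → rotate → (2.36963,-1.90652) → ×s → (3.31379,-2.66615) → (3.31,-2.67)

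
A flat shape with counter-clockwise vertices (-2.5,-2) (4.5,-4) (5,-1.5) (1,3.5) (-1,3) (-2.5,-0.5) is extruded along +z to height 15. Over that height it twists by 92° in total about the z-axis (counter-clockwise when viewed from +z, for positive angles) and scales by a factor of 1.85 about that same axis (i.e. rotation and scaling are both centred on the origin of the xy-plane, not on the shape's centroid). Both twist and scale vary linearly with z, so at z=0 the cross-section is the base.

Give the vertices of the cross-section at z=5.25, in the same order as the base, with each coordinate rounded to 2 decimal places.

Cross-section at z=5.25: (-1.36,-3.92) (7.71,-1.28) (6.53,1.81) (-1.32,4.53) (-3.17,2.60) (-2.40,-2.28)

t = z/height = 5.25/15 = 0.35
s = 1 + (scale-1)·z/height = 1 + (1.85-1)·5.25/15 = 1.297500
θ = twist·z/height = 92°·5.25/15 = 32.2000° = 0.561996 rad
cos θ = 0.846193, sin θ = 0.532876 (intermediates below are computed at full precision and shown rounded to 5 d.p.)
v1: (-2.5,-2) → rotate → (-1.04973,-3.02458) → ×s → (-1.36203,-3.92439) → (-1.36,-3.92)
v2: (4.5,-4) → rotate → (5.93937,-0.98683) → ×s → (7.70634,-1.28041) → (7.71,-1.28)
v3: (5,-1.5) → rotate → (5.03028,1.39509) → ×s → (6.52679,1.81013) → (6.53,1.81)
v4: (1,3.5) → rotate → (-1.01887,3.49455) → ×s → (-1.32199,4.53418) → (-1.32,4.53)
v5: (-1,3) → rotate → (-2.44482,2.00570) → ×s → (-3.17216,2.60240) → (-3.17,2.60)
v6: (-2.5,-0.5) → rotate → (-1.84904,-1.75529) → ×s → (-2.39914,-2.27749) → (-2.40,-2.28)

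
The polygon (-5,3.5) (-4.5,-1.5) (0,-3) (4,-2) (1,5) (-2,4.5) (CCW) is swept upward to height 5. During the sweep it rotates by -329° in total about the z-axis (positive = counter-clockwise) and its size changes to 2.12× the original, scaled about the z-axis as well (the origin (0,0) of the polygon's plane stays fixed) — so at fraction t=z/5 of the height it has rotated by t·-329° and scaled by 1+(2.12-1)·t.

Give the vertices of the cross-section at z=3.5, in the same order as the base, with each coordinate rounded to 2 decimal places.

t = z/height = 3.5/5 = 0.7
s = 1 + (scale-1)·z/height = 1 + (2.12-1)·3.5/5 = 1.784000
θ = twist·z/height = -329°·3.5/5 = -230.3000° = -4.019493 rad
cos θ = -0.638768, sin θ = 0.769400 (intermediates below are computed at full precision and shown rounded to 5 d.p.)
v1: (-5,3.5) → rotate → (0.50094,-6.08269) → ×s → (0.89368,-10.85151) → (0.89,-10.85)
v2: (-4.5,-1.5) → rotate → (4.02855,-2.50415) → ×s → (7.18694,-4.46740) → (7.19,-4.47)
v3: (0,-3) → rotate → (2.30820,1.91630) → ×s → (4.11783,3.41869) → (4.12,3.42)
v4: (4,-2) → rotate → (-1.01627,4.35513) → ×s → (-1.81303,7.76956) → (-1.81,7.77)
v5: (1,5) → rotate → (-4.48577,-2.42444) → ×s → (-8.00261,-4.32520) → (-8.00,-4.33)
v6: (-2,4.5) → rotate → (-2.18476,-4.41325) → ×s → (-3.89762,-7.87325) → (-3.90,-7.87)

Cross-section at z=3.5: (0.89,-10.85) (7.19,-4.47) (4.12,3.42) (-1.81,7.77) (-8.00,-4.33) (-3.90,-7.87)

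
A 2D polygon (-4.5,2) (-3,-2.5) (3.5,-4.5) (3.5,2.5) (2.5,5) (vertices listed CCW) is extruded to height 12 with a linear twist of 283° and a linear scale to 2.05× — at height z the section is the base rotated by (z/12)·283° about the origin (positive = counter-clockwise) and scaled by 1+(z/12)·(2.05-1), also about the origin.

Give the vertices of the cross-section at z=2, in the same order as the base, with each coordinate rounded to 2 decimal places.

t = z/height = 2/12 = 0.166667
s = 1 + (scale-1)·z/height = 1 + (2.05-1)·2/12 = 1.175000
θ = twist·z/height = 283°·2/12 = 47.1667° = 0.823214 rad
cos θ = 0.679868, sin θ = 0.733334 (intermediates below are computed at full precision and shown rounded to 5 d.p.)
v1: (-4.5,2) → rotate → (-4.52608,-1.94027) → ×s → (-5.31814,-2.27982) → (-5.32,-2.28)
v2: (-3,-2.5) → rotate → (-0.20627,-3.89967) → ×s → (-0.24236,-4.58212) → (-0.24,-4.58)
v3: (3.5,-4.5) → rotate → (5.67954,-0.49274) → ×s → (6.67346,-0.57896) → (6.67,-0.58)
v4: (3.5,2.5) → rotate → (0.54620,4.26634) → ×s → (0.64179,5.01295) → (0.64,5.01)
v5: (2.5,5) → rotate → (-1.96700,5.23268) → ×s → (-2.31123,6.14839) → (-2.31,6.15)

Cross-section at z=2: (-5.32,-2.28) (-0.24,-4.58) (6.67,-0.58) (0.64,5.01) (-2.31,6.15)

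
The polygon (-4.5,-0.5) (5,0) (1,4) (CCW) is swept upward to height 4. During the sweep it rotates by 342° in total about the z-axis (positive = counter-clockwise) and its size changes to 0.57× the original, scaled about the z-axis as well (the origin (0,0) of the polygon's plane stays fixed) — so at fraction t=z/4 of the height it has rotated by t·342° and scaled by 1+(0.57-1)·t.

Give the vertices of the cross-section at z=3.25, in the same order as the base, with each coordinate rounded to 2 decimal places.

t = z/height = 3.25/4 = 0.8125
s = 1 + (scale-1)·z/height = 1 + (0.57-1)·3.25/4 = 0.650625
θ = twist·z/height = 342°·3.25/4 = 277.8750° = 4.849834 rad
cos θ = 0.137012, sin θ = -0.990569 (intermediates below are computed at full precision and shown rounded to 5 d.p.)
v1: (-4.5,-0.5) → rotate → (-1.11184,4.38906) → ×s → (-0.72339,2.85563) → (-0.72,2.86)
v2: (5,0) → rotate → (0.68506,-4.95285) → ×s → (0.44572,-3.22245) → (0.45,-3.22)
v3: (1,4) → rotate → (4.09929,-0.44252) → ×s → (2.66710,-0.28791) → (2.67,-0.29)

Cross-section at z=3.25: (-0.72,2.86) (0.45,-3.22) (2.67,-0.29)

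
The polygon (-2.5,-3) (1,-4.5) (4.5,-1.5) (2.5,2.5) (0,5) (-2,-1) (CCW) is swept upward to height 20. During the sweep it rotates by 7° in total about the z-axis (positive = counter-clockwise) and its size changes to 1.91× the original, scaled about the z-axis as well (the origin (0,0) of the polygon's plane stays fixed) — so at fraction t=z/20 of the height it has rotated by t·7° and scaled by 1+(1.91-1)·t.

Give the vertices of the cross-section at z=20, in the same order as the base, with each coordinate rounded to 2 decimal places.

t = z/height = 20/20 = 1
s = 1 + (scale-1)·z/height = 1 + (1.91-1)·20/20 = 1.910000
θ = twist·z/height = 7°·20/20 = 7.0000° = 0.122173 rad
cos θ = 0.992546, sin θ = 0.121869 (intermediates below are computed at full precision and shown rounded to 5 d.p.)
v1: (-2.5,-3) → rotate → (-2.11576,-3.28231) → ×s → (-4.04110,-6.26922) → (-4.04,-6.27)
v2: (1,-4.5) → rotate → (1.54096,-4.34459) → ×s → (2.94323,-8.29816) → (2.94,-8.30)
v3: (4.5,-1.5) → rotate → (4.64926,-0.94041) → ×s → (8.88009,-1.79618) → (8.88,-1.80)
v4: (2.5,2.5) → rotate → (2.17669,2.78604) → ×s → (4.15748,5.32133) → (4.16,5.32)
v5: (0,5) → rotate → (-0.60935,4.96273) → ×s → (-1.16385,9.47882) → (-1.16,9.48)
v6: (-2,-1) → rotate → (-1.86322,-1.23628) → ×s → (-3.55876,-2.36130) → (-3.56,-2.36)

Cross-section at z=20: (-4.04,-6.27) (2.94,-8.30) (8.88,-1.80) (4.16,5.32) (-1.16,9.48) (-3.56,-2.36)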